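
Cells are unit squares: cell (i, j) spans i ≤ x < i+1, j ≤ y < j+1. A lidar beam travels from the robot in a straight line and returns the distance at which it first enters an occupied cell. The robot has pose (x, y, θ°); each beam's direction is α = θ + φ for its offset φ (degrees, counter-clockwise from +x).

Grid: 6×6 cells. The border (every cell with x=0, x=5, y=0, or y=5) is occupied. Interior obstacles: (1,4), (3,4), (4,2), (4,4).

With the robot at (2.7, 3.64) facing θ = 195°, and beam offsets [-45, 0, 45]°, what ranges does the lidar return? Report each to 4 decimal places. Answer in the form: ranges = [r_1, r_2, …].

ranges = [0.8083, 1.7600, 3.0484]

beam 1: φ=-45°, α=150°
  dir = (cos 150°, sin 150°) = (-0.8660, 0.5000); from cell (2,3)
  next x-line at t=0.8083, next y-line at t=0.7200; Δt_x=1.1547, Δt_y=2.0000
    y: enter (2,4) at t=0.7200
    x: enter (1,4) at t=0.8083 ← occupied
  → r_1 = 0.8083
beam 2: φ=0°, α=195°
  dir = (cos 195°, sin 195°) = (-0.9659, -0.2588); from cell (2,3)
  next x-line at t=0.7247, next y-line at t=2.4728; Δt_x=1.0353, Δt_y=3.8637
    x: enter (1,3) at t=0.7247
    x: enter (0,3) at t=1.7600 ← occupied
  → r_2 = 1.7600
beam 3: φ=45°, α=240°
  dir = (cos 240°, sin 240°) = (-0.5000, -0.8660); from cell (2,3)
  next x-line at t=1.4000, next y-line at t=0.7390; Δt_x=2.0000, Δt_y=1.1547
    y: enter (2,2) at t=0.7390
    x: enter (1,2) at t=1.4000
    y: enter (1,1) at t=1.8937
    y: enter (1,0) at t=3.0484 ← occupied
  → r_3 = 3.0484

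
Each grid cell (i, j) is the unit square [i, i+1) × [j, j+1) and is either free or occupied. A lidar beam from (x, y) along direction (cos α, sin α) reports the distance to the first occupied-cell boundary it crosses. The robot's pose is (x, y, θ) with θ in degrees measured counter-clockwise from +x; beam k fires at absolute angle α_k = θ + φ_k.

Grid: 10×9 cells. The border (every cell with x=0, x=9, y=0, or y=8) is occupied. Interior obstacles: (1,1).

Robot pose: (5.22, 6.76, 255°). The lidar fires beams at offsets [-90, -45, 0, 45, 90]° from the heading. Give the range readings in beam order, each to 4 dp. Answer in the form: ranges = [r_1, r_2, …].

beam 1: φ=-90°, α=165°
  dir = (cos 165°, sin 165°) = (-0.9659, 0.2588); from cell (5,6)
  next x-line at t=0.2278, next y-line at t=0.9273; Δt_x=1.0353, Δt_y=3.8637
    x: enter (4,6) at t=0.2278
    y: enter (4,7) at t=0.9273
    x: enter (3,7) at t=1.2630
    x: enter (2,7) at t=2.2983
    x: enter (1,7) at t=3.3336
    x: enter (0,7) at t=4.3689 ← occupied
  → r_1 = 4.3689
beam 2: φ=-45°, α=210°
  dir = (cos 210°, sin 210°) = (-0.8660, -0.5000); from cell (5,6)
  next x-line at t=0.2540, next y-line at t=1.5200; Δt_x=1.1547, Δt_y=2.0000
    x: enter (4,6) at t=0.2540
    x: enter (3,6) at t=1.4087
    y: enter (3,5) at t=1.5200
    x: enter (2,5) at t=2.5634
    y: enter (2,4) at t=3.5200
    x: enter (1,4) at t=3.7181
    x: enter (0,4) at t=4.8728 ← occupied
  → r_2 = 4.8728
beam 3: φ=0°, α=255°
  dir = (cos 255°, sin 255°) = (-0.2588, -0.9659); from cell (5,6)
  next x-line at t=0.8500, next y-line at t=0.7868; Δt_x=3.8637, Δt_y=1.0353
    y: enter (5,5) at t=0.7868
    x: enter (4,5) at t=0.8500
    y: enter (4,4) at t=1.8221
    y: enter (4,3) at t=2.8574
    y: enter (4,2) at t=3.8926
    x: enter (3,2) at t=4.7137
    y: enter (3,1) at t=4.9279
    y: enter (3,0) at t=5.9632 ← occupied
  → r_3 = 5.9632
beam 4: φ=45°, α=300°
  dir = (cos 300°, sin 300°) = (0.5000, -0.8660); from cell (5,6)
  next x-line at t=1.5600, next y-line at t=0.8776; Δt_x=2.0000, Δt_y=1.1547
    y: enter (5,5) at t=0.8776
    x: enter (6,5) at t=1.5600
    y: enter (6,4) at t=2.0323
    y: enter (6,3) at t=3.1870
    x: enter (7,3) at t=3.5600
    y: enter (7,2) at t=4.3417
    y: enter (7,1) at t=5.4964
    x: enter (8,1) at t=5.5600
    y: enter (8,0) at t=6.6511 ← occupied
  → r_4 = 6.6511
beam 5: φ=90°, α=345°
  dir = (cos 345°, sin 345°) = (0.9659, -0.2588); from cell (5,6)
  next x-line at t=0.8075, next y-line at t=2.9364; Δt_x=1.0353, Δt_y=3.8637
    x: enter (6,6) at t=0.8075
    x: enter (7,6) at t=1.8428
    x: enter (8,6) at t=2.8781
    y: enter (8,5) at t=2.9364
    x: enter (9,5) at t=3.9133 ← occupied
  → r_5 = 3.9133

ranges = [4.3689, 4.8728, 5.9632, 6.6511, 3.9133]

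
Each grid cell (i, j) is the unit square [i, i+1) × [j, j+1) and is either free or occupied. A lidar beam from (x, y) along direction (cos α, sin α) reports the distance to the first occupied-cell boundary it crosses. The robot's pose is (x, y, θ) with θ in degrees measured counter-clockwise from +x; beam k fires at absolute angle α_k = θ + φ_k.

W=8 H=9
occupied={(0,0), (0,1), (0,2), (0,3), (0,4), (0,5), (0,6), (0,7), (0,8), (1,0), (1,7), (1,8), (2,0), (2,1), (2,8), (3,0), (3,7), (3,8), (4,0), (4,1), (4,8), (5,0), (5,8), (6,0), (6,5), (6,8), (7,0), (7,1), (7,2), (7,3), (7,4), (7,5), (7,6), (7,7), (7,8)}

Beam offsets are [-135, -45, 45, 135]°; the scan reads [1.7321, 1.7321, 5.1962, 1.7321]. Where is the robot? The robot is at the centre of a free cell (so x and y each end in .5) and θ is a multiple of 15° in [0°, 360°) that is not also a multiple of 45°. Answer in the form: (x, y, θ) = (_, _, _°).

Candidates: 37 free-cell centres × 16 headings = 592 poses. Raycast each; keep the one whose scan matches to 4 dp.
  (1.5, 6.5, 210°): beam 1 = 0.5176 ≠ 1.7321 ✗
  (6.5, 7.5, 255°): beam 1 = 0.5774 ≠ 1.7321 ✗
  (4.5, 7.5, 60°): beam 1 = 6.7293 ≠ 1.7321 ✗
  …
  (5.5, 3.5, 105°): r_1=1.7321, r_2=1.7321, r_3=5.1962, r_4=1.7321 — all match ✓
No second candidate reproduces the full scan.

(x, y, θ) = (5.5, 3.5, 105°)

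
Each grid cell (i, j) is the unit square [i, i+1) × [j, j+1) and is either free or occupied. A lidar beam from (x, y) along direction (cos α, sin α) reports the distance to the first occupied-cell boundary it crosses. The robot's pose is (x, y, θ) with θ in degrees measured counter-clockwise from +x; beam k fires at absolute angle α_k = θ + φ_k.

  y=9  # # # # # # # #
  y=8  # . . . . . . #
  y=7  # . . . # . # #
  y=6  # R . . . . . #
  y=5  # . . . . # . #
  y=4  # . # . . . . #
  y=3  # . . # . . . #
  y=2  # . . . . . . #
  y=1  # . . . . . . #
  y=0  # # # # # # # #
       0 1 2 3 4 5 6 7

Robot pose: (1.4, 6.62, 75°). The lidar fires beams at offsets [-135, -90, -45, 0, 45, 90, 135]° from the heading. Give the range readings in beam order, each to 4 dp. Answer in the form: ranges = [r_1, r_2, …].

ranges = [1.8706, 3.7270, 4.7600, 2.4640, 0.8000, 0.4141, 0.4619]

beam 1: φ=-135°, α=300°
  dir = (cos 300°, sin 300°) = (0.5000, -0.8660); from cell (1,6)
  next x-line at t=1.2000, next y-line at t=0.7159; Δt_x=2.0000, Δt_y=1.1547
    y: enter (1,5) at t=0.7159
    x: enter (2,5) at t=1.2000
    y: enter (2,4) at t=1.8706 ← occupied
  → r_1 = 1.8706
beam 2: φ=-90°, α=345°
  dir = (cos 345°, sin 345°) = (0.9659, -0.2588); from cell (1,6)
  next x-line at t=0.6212, next y-line at t=2.3955; Δt_x=1.0353, Δt_y=3.8637
    x: enter (2,6) at t=0.6212
    x: enter (3,6) at t=1.6564
    y: enter (3,5) at t=2.3955
    x: enter (4,5) at t=2.6917
    x: enter (5,5) at t=3.7270 ← occupied
  → r_2 = 3.7270
beam 3: φ=-45°, α=30°
  dir = (cos 30°, sin 30°) = (0.8660, 0.5000); from cell (1,6)
  next x-line at t=0.6928, next y-line at t=0.7600; Δt_x=1.1547, Δt_y=2.0000
    x: enter (2,6) at t=0.6928
    y: enter (2,7) at t=0.7600
    x: enter (3,7) at t=1.8475
    y: enter (3,8) at t=2.7600
    x: enter (4,8) at t=3.0022
    x: enter (5,8) at t=4.1569
    y: enter (5,9) at t=4.7600 ← occupied
  → r_3 = 4.7600
beam 4: φ=0°, α=75°
  dir = (cos 75°, sin 75°) = (0.2588, 0.9659); from cell (1,6)
  next x-line at t=2.3182, next y-line at t=0.3934; Δt_x=3.8637, Δt_y=1.0353
    y: enter (1,7) at t=0.3934
    y: enter (1,8) at t=1.4287
    x: enter (2,8) at t=2.3182
    y: enter (2,9) at t=2.4640 ← occupied
  → r_4 = 2.4640
beam 5: φ=45°, α=120°
  dir = (cos 120°, sin 120°) = (-0.5000, 0.8660); from cell (1,6)
  next x-line at t=0.8000, next y-line at t=0.4388; Δt_x=2.0000, Δt_y=1.1547
    y: enter (1,7) at t=0.4388
    x: enter (0,7) at t=0.8000 ← occupied
  → r_5 = 0.8000
beam 6: φ=90°, α=165°
  dir = (cos 165°, sin 165°) = (-0.9659, 0.2588); from cell (1,6)
  next x-line at t=0.4141, next y-line at t=1.4682; Δt_x=1.0353, Δt_y=3.8637
    x: enter (0,6) at t=0.4141 ← occupied
  → r_6 = 0.4141
beam 7: φ=135°, α=210°
  dir = (cos 210°, sin 210°) = (-0.8660, -0.5000); from cell (1,6)
  next x-line at t=0.4619, next y-line at t=1.2400; Δt_x=1.1547, Δt_y=2.0000
    x: enter (0,6) at t=0.4619 ← occupied
  → r_7 = 0.4619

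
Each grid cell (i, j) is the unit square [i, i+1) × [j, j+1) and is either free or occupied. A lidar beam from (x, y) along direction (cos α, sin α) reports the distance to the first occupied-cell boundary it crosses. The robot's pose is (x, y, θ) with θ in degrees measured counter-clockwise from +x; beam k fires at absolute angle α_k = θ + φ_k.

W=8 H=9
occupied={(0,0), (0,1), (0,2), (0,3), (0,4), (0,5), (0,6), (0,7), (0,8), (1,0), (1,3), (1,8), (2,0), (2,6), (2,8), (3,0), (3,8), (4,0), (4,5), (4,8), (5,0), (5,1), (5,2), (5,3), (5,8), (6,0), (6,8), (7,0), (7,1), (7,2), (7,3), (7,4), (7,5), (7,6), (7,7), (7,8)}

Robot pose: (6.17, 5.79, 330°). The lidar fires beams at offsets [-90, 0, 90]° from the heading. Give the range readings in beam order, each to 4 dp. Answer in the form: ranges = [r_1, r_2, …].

ranges = [2.0669, 0.9584, 1.6600]

beam 1: φ=-90°, α=240°
  direction (-0.5000, -0.8660); cell (6,5); t to first gridline: x 0.3400, y 0.9122 (then +2.0000 / +1.1547)
    (5,5) via x @ 0.3400
    (5,4) via y @ 0.9122
    (5,3) via y @ 2.0669  # hit
  → r_1 = 2.0669
beam 2: φ=0°, α=330°
  direction (0.8660, -0.5000); cell (6,5); t to first gridline: x 0.9584, y 1.5800 (then +1.1547 / +2.0000)
    (7,5) via x @ 0.9584  # hit
  → r_2 = 0.9584
beam 3: φ=90°, α=60°
  direction (0.5000, 0.8660); cell (6,5); t to first gridline: x 1.6600, y 0.2425 (then +2.0000 / +1.1547)
    (6,6) via y @ 0.2425
    (6,7) via y @ 1.3972
    (7,7) via x @ 1.6600  # hit
  → r_3 = 1.6600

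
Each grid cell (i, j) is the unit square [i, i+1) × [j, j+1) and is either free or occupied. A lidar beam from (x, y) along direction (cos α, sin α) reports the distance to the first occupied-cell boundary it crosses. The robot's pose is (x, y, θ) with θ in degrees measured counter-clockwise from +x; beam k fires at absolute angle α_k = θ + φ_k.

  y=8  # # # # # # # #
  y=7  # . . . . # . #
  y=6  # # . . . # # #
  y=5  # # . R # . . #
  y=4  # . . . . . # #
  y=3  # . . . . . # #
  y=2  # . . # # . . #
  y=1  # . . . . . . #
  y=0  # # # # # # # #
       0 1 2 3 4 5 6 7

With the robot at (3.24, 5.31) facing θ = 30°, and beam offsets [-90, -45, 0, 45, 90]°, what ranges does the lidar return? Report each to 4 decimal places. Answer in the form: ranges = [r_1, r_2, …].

ranges = [2.6674, 0.7868, 0.8776, 2.7849, 3.1061]

beam 1: φ=-90°, α=300°
  d=(0.5000,-0.8660)  start (3,5)  tX=1.5200 tY=0.3580  stride 1/|dx|=2.0000 1/|dy|=1.1547
    cross y-line → (3,4), t=0.3580
    cross y-line → (3,3), t=1.5127
    cross x-line → (4,3), t=1.5200
    cross y-line → (4,2), t=2.6674 (wall)
  → r_1 = 2.6674
beam 2: φ=-45°, α=345°
  d=(0.9659,-0.2588)  start (3,5)  tX=0.7868 tY=1.1977  stride 1/|dx|=1.0353 1/|dy|=3.8637
    cross x-line → (4,5), t=0.7868 (wall)
  → r_2 = 0.7868
beam 3: φ=0°, α=30°
  d=(0.8660,0.5000)  start (3,5)  tX=0.8776 tY=1.3800  stride 1/|dx|=1.1547 1/|dy|=2.0000
    cross x-line → (4,5), t=0.8776 (wall)
  → r_3 = 0.8776
beam 4: φ=45°, α=75°
  d=(0.2588,0.9659)  start (3,5)  tX=2.9364 tY=0.7143  stride 1/|dx|=3.8637 1/|dy|=1.0353
    cross y-line → (3,6), t=0.7143
    cross y-line → (3,7), t=1.7496
    cross y-line → (3,8), t=2.7849 (wall)
  → r_4 = 2.7849
beam 5: φ=90°, α=120°
  d=(-0.5000,0.8660)  start (3,5)  tX=0.4800 tY=0.7967  stride 1/|dx|=2.0000 1/|dy|=1.1547
    cross x-line → (2,5), t=0.4800
    cross y-line → (2,6), t=0.7967
    cross y-line → (2,7), t=1.9514
    cross x-line → (1,7), t=2.4800
    cross y-line → (1,8), t=3.1061 (wall)
  → r_5 = 3.1061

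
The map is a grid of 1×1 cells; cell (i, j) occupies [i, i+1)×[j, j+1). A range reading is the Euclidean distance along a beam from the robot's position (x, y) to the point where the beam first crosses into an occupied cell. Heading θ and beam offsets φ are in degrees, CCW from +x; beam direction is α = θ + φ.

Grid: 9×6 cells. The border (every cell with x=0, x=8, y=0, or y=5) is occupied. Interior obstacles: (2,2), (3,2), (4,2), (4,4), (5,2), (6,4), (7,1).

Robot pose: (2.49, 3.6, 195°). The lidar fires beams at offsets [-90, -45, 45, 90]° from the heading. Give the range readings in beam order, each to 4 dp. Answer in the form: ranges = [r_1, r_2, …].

ranges = [1.4494, 1.7205, 0.6928, 0.6212]

beam 1: φ=-90°, α=105°
  dir = (cos 105°, sin 105°) = (-0.2588, 0.9659); from cell (2,3)
  next x-line at t=1.8932, next y-line at t=0.4141; Δt_x=3.8637, Δt_y=1.0353
    y: enter (2,4) at t=0.4141
    y: enter (2,5) at t=1.4494 ← occupied
  → r_1 = 1.4494
beam 2: φ=-45°, α=150°
  dir = (cos 150°, sin 150°) = (-0.8660, 0.5000); from cell (2,3)
  next x-line at t=0.5658, next y-line at t=0.8000; Δt_x=1.1547, Δt_y=2.0000
    x: enter (1,3) at t=0.5658
    y: enter (1,4) at t=0.8000
    x: enter (0,4) at t=1.7205 ← occupied
  → r_2 = 1.7205
beam 3: φ=45°, α=240°
  dir = (cos 240°, sin 240°) = (-0.5000, -0.8660); from cell (2,3)
  next x-line at t=0.9800, next y-line at t=0.6928; Δt_x=2.0000, Δt_y=1.1547
    y: enter (2,2) at t=0.6928 ← occupied
  → r_3 = 0.6928
beam 4: φ=90°, α=285°
  dir = (cos 285°, sin 285°) = (0.2588, -0.9659); from cell (2,3)
  next x-line at t=1.9705, next y-line at t=0.6212; Δt_x=3.8637, Δt_y=1.0353
    y: enter (2,2) at t=0.6212 ← occupied
  → r_4 = 0.6212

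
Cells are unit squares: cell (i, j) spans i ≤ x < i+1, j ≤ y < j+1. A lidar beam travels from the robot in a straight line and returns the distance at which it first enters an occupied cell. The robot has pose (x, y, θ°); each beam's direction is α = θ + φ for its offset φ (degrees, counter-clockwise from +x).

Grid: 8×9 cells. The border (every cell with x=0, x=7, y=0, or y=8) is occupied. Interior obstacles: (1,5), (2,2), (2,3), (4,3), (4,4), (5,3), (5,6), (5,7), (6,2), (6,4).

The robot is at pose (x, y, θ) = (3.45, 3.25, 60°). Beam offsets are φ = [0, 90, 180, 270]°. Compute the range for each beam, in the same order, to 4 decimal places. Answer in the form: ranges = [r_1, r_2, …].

beam 1: φ=0°, α=60°
  d=(0.5000,0.8660)  start (3,3)  tX=1.1000 tY=0.8660  stride 1/|dx|=2.0000 1/|dy|=1.1547
    cross y-line → (3,4), t=0.8660
    cross x-line → (4,4), t=1.1000 (wall)
  → r_1 = 1.1000
beam 2: φ=90°, α=150°
  d=(-0.8660,0.5000)  start (3,3)  tX=0.5196 tY=1.5000  stride 1/|dx|=1.1547 1/|dy|=2.0000
    cross x-line → (2,3), t=0.5196 (wall)
  → r_2 = 0.5196
beam 3: φ=180°, α=240°
  d=(-0.5000,-0.8660)  start (3,3)  tX=0.9000 tY=0.2887  stride 1/|dx|=2.0000 1/|dy|=1.1547
    cross y-line → (3,2), t=0.2887
    cross x-line → (2,2), t=0.9000 (wall)
  → r_3 = 0.9000
beam 4: φ=270°, α=330°
  d=(0.8660,-0.5000)  start (3,3)  tX=0.6351 tY=0.5000  stride 1/|dx|=1.1547 1/|dy|=2.0000
    cross y-line → (3,2), t=0.5000
    cross x-line → (4,2), t=0.6351
    cross x-line → (5,2), t=1.7898
    cross y-line → (5,1), t=2.5000
    cross x-line → (6,1), t=2.9445
    cross x-line → (7,1), t=4.0992 (wall)
  → r_4 = 4.0992

ranges = [1.1000, 0.5196, 0.9000, 4.0992]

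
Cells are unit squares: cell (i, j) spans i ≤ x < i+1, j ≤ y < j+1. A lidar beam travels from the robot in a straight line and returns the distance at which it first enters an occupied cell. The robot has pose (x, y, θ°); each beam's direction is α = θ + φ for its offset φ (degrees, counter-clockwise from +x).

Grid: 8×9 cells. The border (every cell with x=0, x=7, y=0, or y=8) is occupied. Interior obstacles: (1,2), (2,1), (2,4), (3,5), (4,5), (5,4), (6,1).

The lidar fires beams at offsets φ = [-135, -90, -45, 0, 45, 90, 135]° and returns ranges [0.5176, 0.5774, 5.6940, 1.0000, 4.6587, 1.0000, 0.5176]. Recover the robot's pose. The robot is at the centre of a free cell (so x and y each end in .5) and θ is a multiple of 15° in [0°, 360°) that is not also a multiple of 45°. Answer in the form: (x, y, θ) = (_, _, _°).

Enumerate (i+0.5, j+0.5, θ) over the 35 free cells and 16 admissible headings. For each, cast all 7 beams and compare to the given ranges.
  (3.5, 3.5, 120°): beam 1 = 3.6235 ≠ 0.5176 ✗
  (4.5, 3.5, 75°): beam 1 = 2.8868 ≠ 0.5176 ✗
  (5.5, 3.5, 150°): beam 1 = 1.5529 ≠ 0.5176 ✗
  (3.5, 2.5, 255°): beam 1 = 1.7321 ≠ 0.5176 ✗
  …
  (1.5, 3.5, 30°): r_1=0.5176, r_2=0.5774, r_3=5.6940, r_4=1.0000, r_5=4.6587, r_6=1.0000, r_7=0.5176 — all match ✓
Only this pose fits every beam.

(x, y, θ) = (1.5, 3.5, 30°)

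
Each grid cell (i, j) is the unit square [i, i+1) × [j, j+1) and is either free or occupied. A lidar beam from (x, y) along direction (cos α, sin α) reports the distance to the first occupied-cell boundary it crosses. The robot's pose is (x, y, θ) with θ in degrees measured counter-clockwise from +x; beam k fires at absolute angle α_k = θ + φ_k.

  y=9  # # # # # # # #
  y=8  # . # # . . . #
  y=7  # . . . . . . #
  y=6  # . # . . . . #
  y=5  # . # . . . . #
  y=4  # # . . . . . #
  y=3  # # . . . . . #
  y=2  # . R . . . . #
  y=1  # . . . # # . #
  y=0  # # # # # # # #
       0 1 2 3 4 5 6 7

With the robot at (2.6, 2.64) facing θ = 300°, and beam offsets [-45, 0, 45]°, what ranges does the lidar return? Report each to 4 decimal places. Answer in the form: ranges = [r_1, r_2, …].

ranges = [1.6979, 1.8937, 2.4728]

beam 1: φ=-45°, α=255°
  d=(-0.2588,-0.9659)  start (2,2)  tX=2.3182 tY=0.6626  stride 1/|dx|=3.8637 1/|dy|=1.0353
    cross y-line → (2,1), t=0.6626
    cross y-line → (2,0), t=1.6979 (wall)
  → r_1 = 1.6979
beam 2: φ=0°, α=300°
  d=(0.5000,-0.8660)  start (2,2)  tX=0.8000 tY=0.7390  stride 1/|dx|=2.0000 1/|dy|=1.1547
    cross y-line → (2,1), t=0.7390
    cross x-line → (3,1), t=0.8000
    cross y-line → (3,0), t=1.8937 (wall)
  → r_2 = 1.8937
beam 3: φ=45°, α=345°
  d=(0.9659,-0.2588)  start (2,2)  tX=0.4141 tY=2.4728  stride 1/|dx|=1.0353 1/|dy|=3.8637
    cross x-line → (3,2), t=0.4141
    cross x-line → (4,2), t=1.4494
    cross y-line → (4,1), t=2.4728 (wall)
  → r_3 = 2.4728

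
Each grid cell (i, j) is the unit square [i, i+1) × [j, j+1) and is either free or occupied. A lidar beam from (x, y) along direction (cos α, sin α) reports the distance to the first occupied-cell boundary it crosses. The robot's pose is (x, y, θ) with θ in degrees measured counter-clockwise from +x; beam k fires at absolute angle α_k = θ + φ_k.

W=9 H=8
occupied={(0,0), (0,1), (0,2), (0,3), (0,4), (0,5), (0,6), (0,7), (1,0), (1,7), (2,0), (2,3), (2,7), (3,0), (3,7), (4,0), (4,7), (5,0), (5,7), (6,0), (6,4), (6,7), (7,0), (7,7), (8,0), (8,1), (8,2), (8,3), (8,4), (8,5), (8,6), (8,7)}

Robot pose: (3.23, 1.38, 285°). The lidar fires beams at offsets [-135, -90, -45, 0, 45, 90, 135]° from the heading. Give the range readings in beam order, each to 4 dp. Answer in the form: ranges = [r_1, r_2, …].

ranges = [2.5750, 1.4682, 0.4388, 0.3934, 0.7600, 4.9383, 6.4894]

beam 1: φ=-135°, α=150°
  direction (-0.8660, 0.5000); cell (3,1); t to first gridline: x 0.2656, y 1.2400 (then +1.1547 / +2.0000)
    (2,1) via x @ 0.2656
    (2,2) via y @ 1.2400
    (1,2) via x @ 1.4203
    (0,2) via x @ 2.5750  # hit
  → r_1 = 2.5750
beam 2: φ=-90°, α=195°
  direction (-0.9659, -0.2588); cell (3,1); t to first gridline: x 0.2381, y 1.4682 (then +1.0353 / +3.8637)
    (2,1) via x @ 0.2381
    (1,1) via x @ 1.2734
    (1,0) via y @ 1.4682  # hit
  → r_2 = 1.4682
beam 3: φ=-45°, α=240°
  direction (-0.5000, -0.8660); cell (3,1); t to first gridline: x 0.4600, y 0.4388 (then +2.0000 / +1.1547)
    (3,0) via y @ 0.4388  # hit
  → r_3 = 0.4388
beam 4: φ=0°, α=285°
  direction (0.2588, -0.9659); cell (3,1); t to first gridline: x 2.9751, y 0.3934 (then +3.8637 / +1.0353)
    (3,0) via y @ 0.3934  # hit
  → r_4 = 0.3934
beam 5: φ=45°, α=330°
  direction (0.8660, -0.5000); cell (3,1); t to first gridline: x 0.8891, y 0.7600 (then +1.1547 / +2.0000)
    (3,0) via y @ 0.7600  # hit
  → r_5 = 0.7600
beam 6: φ=90°, α=15°
  direction (0.9659, 0.2588); cell (3,1); t to first gridline: x 0.7972, y 2.3955 (then +1.0353 / +3.8637)
    (4,1) via x @ 0.7972
    (5,1) via x @ 1.8324
    (5,2) via y @ 2.3955
    (6,2) via x @ 2.8677
    (7,2) via x @ 3.9030
    (8,2) via x @ 4.9383  # hit
  → r_6 = 4.9383
beam 7: φ=135°, α=60°
  direction (0.5000, 0.8660); cell (3,1); t to first gridline: x 1.5400, y 0.7159 (then +2.0000 / +1.1547)
    (3,2) via y @ 0.7159
    (4,2) via x @ 1.5400
    (4,3) via y @ 1.8706
    (4,4) via y @ 3.0253
    (5,4) via x @ 3.5400
    (5,5) via y @ 4.1800
    (5,6) via y @ 5.3347
    (6,6) via x @ 5.5400
    (6,7) via y @ 6.4894  # hit
  → r_7 = 6.4894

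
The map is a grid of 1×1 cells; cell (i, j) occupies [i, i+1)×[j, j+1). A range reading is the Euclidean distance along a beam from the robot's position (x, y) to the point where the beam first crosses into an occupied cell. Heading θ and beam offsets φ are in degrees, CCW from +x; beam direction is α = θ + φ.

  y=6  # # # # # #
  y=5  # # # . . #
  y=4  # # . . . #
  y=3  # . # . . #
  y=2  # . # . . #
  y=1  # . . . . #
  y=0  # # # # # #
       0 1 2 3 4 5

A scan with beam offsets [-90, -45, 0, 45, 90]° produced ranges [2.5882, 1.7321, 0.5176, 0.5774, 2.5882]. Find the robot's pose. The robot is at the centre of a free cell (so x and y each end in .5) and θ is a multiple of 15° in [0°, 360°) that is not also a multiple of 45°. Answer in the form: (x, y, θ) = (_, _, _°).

(x, y, θ) = (3.5, 3.5, 165°)

Candidates: 15 free-cell centres × 16 headings = 240 poses. Raycast each; keep the one whose scan matches to 4 dp.
  (1.5, 1.5, 30°): beam 1 = 0.5774 ≠ 2.5882 ✗
  (3.5, 1.5, 345°): beam 1 = 0.5176 ≠ 2.5882 ✗
  (2.5, 1.5, 195°): beam 1 = 0.5176 ≠ 2.5882 ✗
  (3.5, 5.5, 75°): beam 1 = 1.5529 ≠ 2.5882 ✗
  …
  (3.5, 3.5, 165°): r_1=2.5882, r_2=1.7321, r_3=0.5176, r_4=0.5774, r_5=2.5882 — all match ✓
Only this pose fits every beam.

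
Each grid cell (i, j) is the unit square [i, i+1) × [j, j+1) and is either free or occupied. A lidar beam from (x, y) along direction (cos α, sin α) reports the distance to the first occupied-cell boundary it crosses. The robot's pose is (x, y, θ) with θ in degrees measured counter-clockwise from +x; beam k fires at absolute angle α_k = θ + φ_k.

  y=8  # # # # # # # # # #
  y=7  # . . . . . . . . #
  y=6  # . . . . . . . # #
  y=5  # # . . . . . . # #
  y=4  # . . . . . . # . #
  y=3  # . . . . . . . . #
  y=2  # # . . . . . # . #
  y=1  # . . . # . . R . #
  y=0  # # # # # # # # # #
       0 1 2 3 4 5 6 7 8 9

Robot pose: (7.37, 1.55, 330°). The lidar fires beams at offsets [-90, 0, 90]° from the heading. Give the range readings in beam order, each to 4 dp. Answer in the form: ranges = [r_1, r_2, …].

ranges = [0.6351, 1.1000, 0.5196]

beam 1: φ=-90°, α=240°
  dir = (cos 240°, sin 240°) = (-0.5000, -0.8660); from cell (7,1)
  next x-line at t=0.7400, next y-line at t=0.6351; Δt_x=2.0000, Δt_y=1.1547
    y: enter (7,0) at t=0.6351 ← occupied
  → r_1 = 0.6351
beam 2: φ=0°, α=330°
  dir = (cos 330°, sin 330°) = (0.8660, -0.5000); from cell (7,1)
  next x-line at t=0.7275, next y-line at t=1.1000; Δt_x=1.1547, Δt_y=2.0000
    x: enter (8,1) at t=0.7275
    y: enter (8,0) at t=1.1000 ← occupied
  → r_2 = 1.1000
beam 3: φ=90°, α=60°
  dir = (cos 60°, sin 60°) = (0.5000, 0.8660); from cell (7,1)
  next x-line at t=1.2600, next y-line at t=0.5196; Δt_x=2.0000, Δt_y=1.1547
    y: enter (7,2) at t=0.5196 ← occupied
  → r_3 = 0.5196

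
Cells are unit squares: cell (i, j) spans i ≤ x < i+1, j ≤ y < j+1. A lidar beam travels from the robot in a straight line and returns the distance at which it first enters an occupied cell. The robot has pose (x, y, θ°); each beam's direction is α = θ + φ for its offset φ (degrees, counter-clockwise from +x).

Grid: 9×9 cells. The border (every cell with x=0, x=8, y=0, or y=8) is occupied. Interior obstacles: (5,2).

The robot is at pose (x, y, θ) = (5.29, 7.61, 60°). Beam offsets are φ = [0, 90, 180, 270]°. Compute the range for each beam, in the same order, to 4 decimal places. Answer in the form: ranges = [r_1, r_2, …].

ranges = [0.4503, 0.7800, 7.6326, 3.1292]

beam 1: φ=0°, α=60°
  d=(0.5000,0.8660)  start (5,7)  tX=1.4200 tY=0.4503  stride 1/|dx|=2.0000 1/|dy|=1.1547
    cross y-line → (5,8), t=0.4503 (wall)
  → r_1 = 0.4503
beam 2: φ=90°, α=150°
  d=(-0.8660,0.5000)  start (5,7)  tX=0.3349 tY=0.7800  stride 1/|dx|=1.1547 1/|dy|=2.0000
    cross x-line → (4,7), t=0.3349
    cross y-line → (4,8), t=0.7800 (wall)
  → r_2 = 0.7800
beam 3: φ=180°, α=240°
  d=(-0.5000,-0.8660)  start (5,7)  tX=0.5800 tY=0.7044  stride 1/|dx|=2.0000 1/|dy|=1.1547
    cross x-line → (4,7), t=0.5800
    cross y-line → (4,6), t=0.7044
    cross y-line → (4,5), t=1.8591
    cross x-line → (3,5), t=2.5800
    cross y-line → (3,4), t=3.0138
    cross y-line → (3,3), t=4.1685
    cross x-line → (2,3), t=4.5800
    cross y-line → (2,2), t=5.3232
    cross y-line → (2,1), t=6.4779
    cross x-line → (1,1), t=6.5800
    cross y-line → (1,0), t=7.6326 (wall)
  → r_3 = 7.6326
beam 4: φ=270°, α=330°
  d=(0.8660,-0.5000)  start (5,7)  tX=0.8198 tY=1.2200  stride 1/|dx|=1.1547 1/|dy|=2.0000
    cross x-line → (6,7), t=0.8198
    cross y-line → (6,6), t=1.2200
    cross x-line → (7,6), t=1.9745
    cross x-line → (8,6), t=3.1292 (wall)
  → r_4 = 3.1292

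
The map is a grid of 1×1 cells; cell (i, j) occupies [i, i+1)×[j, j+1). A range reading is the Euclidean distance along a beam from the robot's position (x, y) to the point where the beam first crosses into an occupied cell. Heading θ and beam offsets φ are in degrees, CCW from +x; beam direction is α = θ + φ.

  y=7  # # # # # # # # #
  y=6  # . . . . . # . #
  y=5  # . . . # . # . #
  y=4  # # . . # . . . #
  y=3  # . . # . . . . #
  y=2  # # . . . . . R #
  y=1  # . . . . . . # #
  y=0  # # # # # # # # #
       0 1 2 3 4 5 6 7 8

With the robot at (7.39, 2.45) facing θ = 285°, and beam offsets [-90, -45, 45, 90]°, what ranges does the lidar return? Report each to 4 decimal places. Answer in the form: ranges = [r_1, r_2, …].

ranges = [5.6024, 0.5196, 0.7044, 0.6315]

beam 1: φ=-90°, α=195°
  cosα=-0.9659 sinα=-0.2588 | (7,2) | tMaxX 0.4038 tMaxY 1.7387 | tΔX 1.0353 tΔY 3.8637
    t=0.4038 [x] (6,2)
    t=1.4390 [x] (5,2)
    t=1.7387 [y] (5,1)
    t=2.4743 [x] (4,1)
    t=3.5096 [x] (3,1)
    t=4.5449 [x] (2,1)
    t=5.5801 [x] (1,1)
    t=5.6024 [y] (1,0) — stop
  → r_1 = 5.6024
beam 2: φ=-45°, α=240°
  cosα=-0.5000 sinα=-0.8660 | (7,2) | tMaxX 0.7800 tMaxY 0.5196 | tΔX 2.0000 tΔY 1.1547
    t=0.5196 [y] (7,1) — stop
  → r_2 = 0.5196
beam 3: φ=45°, α=330°
  cosα=0.8660 sinα=-0.5000 | (7,2) | tMaxX 0.7044 tMaxY 0.9000 | tΔX 1.1547 tΔY 2.0000
    t=0.7044 [x] (8,2) — stop
  → r_3 = 0.7044
beam 4: φ=90°, α=15°
  cosα=0.9659 sinα=0.2588 | (7,2) | tMaxX 0.6315 tMaxY 2.1250 | tΔX 1.0353 tΔY 3.8637
    t=0.6315 [x] (8,2) — stop
  → r_4 = 0.6315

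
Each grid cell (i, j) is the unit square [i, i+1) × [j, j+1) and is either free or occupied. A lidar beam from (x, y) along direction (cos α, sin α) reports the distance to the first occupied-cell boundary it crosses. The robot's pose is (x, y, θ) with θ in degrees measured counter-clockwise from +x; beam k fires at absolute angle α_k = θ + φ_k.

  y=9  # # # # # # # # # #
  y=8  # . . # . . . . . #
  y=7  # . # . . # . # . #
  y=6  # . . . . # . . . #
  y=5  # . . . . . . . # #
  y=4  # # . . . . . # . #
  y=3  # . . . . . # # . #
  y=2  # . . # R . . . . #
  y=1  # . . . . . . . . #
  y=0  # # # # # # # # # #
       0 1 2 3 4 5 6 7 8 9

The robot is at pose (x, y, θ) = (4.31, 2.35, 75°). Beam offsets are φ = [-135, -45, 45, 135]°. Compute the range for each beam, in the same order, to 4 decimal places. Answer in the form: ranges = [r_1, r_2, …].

ranges = [1.5588, 1.9514, 0.6200, 0.3580]

beam 1: φ=-135°, α=300°
  direction (0.5000, -0.8660); cell (4,2); t to first gridline: x 1.3800, y 0.4041 (then +2.0000 / +1.1547)
    (4,1) via y @ 0.4041
    (5,1) via x @ 1.3800
    (5,0) via y @ 1.5588  # hit
  → r_1 = 1.5588
beam 2: φ=-45°, α=30°
  direction (0.8660, 0.5000); cell (4,2); t to first gridline: x 0.7967, y 1.3000 (then +1.1547 / +2.0000)
    (5,2) via x @ 0.7967
    (5,3) via y @ 1.3000
    (6,3) via x @ 1.9514  # hit
  → r_2 = 1.9514
beam 3: φ=45°, α=120°
  direction (-0.5000, 0.8660); cell (4,2); t to first gridline: x 0.6200, y 0.7506 (then +2.0000 / +1.1547)
    (3,2) via x @ 0.6200  # hit
  → r_3 = 0.6200
beam 4: φ=135°, α=210°
  direction (-0.8660, -0.5000); cell (4,2); t to first gridline: x 0.3580, y 0.7000 (then +1.1547 / +2.0000)
    (3,2) via x @ 0.3580  # hit
  → r_4 = 0.3580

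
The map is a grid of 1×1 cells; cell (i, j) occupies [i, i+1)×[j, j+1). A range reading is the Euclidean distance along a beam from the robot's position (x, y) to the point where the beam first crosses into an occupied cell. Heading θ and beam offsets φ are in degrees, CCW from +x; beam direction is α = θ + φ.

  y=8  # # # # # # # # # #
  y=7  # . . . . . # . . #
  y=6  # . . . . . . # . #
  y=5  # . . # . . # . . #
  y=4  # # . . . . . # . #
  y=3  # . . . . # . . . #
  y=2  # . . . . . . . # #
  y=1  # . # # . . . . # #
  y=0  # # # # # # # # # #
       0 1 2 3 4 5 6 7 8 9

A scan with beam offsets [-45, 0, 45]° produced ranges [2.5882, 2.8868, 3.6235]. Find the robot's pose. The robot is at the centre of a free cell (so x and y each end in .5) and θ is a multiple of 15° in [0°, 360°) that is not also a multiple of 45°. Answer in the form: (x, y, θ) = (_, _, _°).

The pose lattice has 45·16 = 720 candidates. Test each by forward raycasting.
  (6.5, 1.5, 240°): beam 1 = 1.9319 ≠ 2.5882 ✗
  (6.5, 6.5, 195°): beam 1 = 3.0000 ≠ 2.5882 ✗
  (1.5, 7.5, 330°): beam 1 = 5.6940 ≠ 2.5882 ✗
  (2.5, 5.5, 15°): beam 1 = 0.5774 ≠ 2.5882 ✗
  (1.5, 7.5, 120°): beam 1 = 0.5176 ≠ 2.5882 ✗
  …
  (2.5, 4.5, 330°): r_1=2.5882, r_2=2.8868, r_3=3.6235 — all match ✓
Unique over the lattice → pose = (2.5, 4.5, 330°).

(x, y, θ) = (2.5, 4.5, 330°)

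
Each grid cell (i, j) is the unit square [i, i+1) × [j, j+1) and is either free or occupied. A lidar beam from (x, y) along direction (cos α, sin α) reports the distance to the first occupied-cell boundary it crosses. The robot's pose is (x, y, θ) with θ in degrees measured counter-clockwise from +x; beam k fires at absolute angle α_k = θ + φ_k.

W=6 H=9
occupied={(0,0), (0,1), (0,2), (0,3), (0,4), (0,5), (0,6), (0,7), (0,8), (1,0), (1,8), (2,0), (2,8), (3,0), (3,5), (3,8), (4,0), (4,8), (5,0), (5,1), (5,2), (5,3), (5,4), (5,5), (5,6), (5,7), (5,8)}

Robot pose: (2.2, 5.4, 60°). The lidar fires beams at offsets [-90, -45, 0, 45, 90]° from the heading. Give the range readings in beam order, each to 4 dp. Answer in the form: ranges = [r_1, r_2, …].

beam 1: φ=-90°, α=330°
  direction (0.8660, -0.5000); cell (2,5); t to first gridline: x 0.9238, y 0.8000 (then +1.1547 / +2.0000)
    (2,4) via y @ 0.8000
    (3,4) via x @ 0.9238
    (4,4) via x @ 2.0785
    (4,3) via y @ 2.8000
    (5,3) via x @ 3.2332  # hit
  → r_1 = 3.2332
beam 2: φ=-45°, α=15°
  direction (0.9659, 0.2588); cell (2,5); t to first gridline: x 0.8282, y 2.3182 (then +1.0353 / +3.8637)
    (3,5) via x @ 0.8282  # hit
  → r_2 = 0.8282
beam 3: φ=0°, α=60°
  direction (0.5000, 0.8660); cell (2,5); t to first gridline: x 1.6000, y 0.6928 (then +2.0000 / +1.1547)
    (2,6) via y @ 0.6928
    (3,6) via x @ 1.6000
    (3,7) via y @ 1.8475
    (3,8) via y @ 3.0022  # hit
  → r_3 = 3.0022
beam 4: φ=45°, α=105°
  direction (-0.2588, 0.9659); cell (2,5); t to first gridline: x 0.7727, y 0.6212 (then +3.8637 / +1.0353)
    (2,6) via y @ 0.6212
    (1,6) via x @ 0.7727
    (1,7) via y @ 1.6564
    (1,8) via y @ 2.6917  # hit
  → r_4 = 2.6917
beam 5: φ=90°, α=150°
  direction (-0.8660, 0.5000); cell (2,5); t to first gridline: x 0.2309, y 1.2000 (then +1.1547 / +2.0000)
    (1,5) via x @ 0.2309
    (1,6) via y @ 1.2000
    (0,6) via x @ 1.3856  # hit
  → r_5 = 1.3856

ranges = [3.2332, 0.8282, 3.0022, 2.6917, 1.3856]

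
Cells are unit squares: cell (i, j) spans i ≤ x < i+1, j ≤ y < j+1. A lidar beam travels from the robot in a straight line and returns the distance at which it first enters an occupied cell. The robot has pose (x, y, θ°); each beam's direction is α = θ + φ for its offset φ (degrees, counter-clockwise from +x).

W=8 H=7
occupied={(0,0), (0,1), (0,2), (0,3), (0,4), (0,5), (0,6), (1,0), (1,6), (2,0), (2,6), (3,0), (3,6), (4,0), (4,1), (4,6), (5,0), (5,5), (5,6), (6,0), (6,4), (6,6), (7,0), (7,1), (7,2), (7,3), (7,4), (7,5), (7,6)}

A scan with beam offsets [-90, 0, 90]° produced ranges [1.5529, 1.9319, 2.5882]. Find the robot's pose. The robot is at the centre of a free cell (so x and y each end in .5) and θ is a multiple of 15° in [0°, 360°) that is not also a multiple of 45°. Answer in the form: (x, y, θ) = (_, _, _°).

(x, y, θ) = (4.5, 3.5, 15°)

The pose lattice has 27·16 = 432 candidates. Test each by forward raycasting.
  (5.5, 2.5, 15°): beam 2 = 1.5529 ≠ 1.9319 ✗
  (1.5, 5.5, 75°): beam 1 = 4.6587 ≠ 1.5529 ✗
  (1.5, 1.5, 15°): beam 1 = 0.5176 ≠ 1.5529 ✗
  (4.5, 3.5, 165°): beam 1 = 1.9319 ≠ 1.5529 ✗
  …
  (4.5, 3.5, 15°): r_1=1.5529, r_2=1.9319, r_3=2.5882 — all match ✓
Only this pose fits every beam.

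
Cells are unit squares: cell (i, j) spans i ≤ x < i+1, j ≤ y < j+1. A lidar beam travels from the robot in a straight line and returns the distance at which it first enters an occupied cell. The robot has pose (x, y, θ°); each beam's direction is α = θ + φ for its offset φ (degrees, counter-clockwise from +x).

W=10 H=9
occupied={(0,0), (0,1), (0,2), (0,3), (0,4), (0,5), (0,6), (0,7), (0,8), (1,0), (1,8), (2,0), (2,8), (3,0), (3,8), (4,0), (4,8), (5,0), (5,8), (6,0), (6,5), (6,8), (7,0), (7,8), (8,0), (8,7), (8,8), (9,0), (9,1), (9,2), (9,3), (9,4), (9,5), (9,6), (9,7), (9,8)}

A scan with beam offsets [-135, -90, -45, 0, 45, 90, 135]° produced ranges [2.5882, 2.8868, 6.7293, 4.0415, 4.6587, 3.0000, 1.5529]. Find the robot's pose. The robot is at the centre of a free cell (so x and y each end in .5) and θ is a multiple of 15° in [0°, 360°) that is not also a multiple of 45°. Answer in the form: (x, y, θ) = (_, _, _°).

The pose lattice has 54·16 = 864 candidates. Test each by forward raycasting.
  (7.5, 6.5, 15°): beam 1 = 1.0000 ≠ 2.5882 ✗
  (4.5, 4.5, 330°): beam 1 = 3.6235 ≠ 2.5882 ✗
  (7.5, 4.5, 30°): beam 1 = 3.6235 ≠ 2.5882 ✗
  (8.5, 5.5, 345°): beam 1 = 8.6603 ≠ 2.5882 ✗
  …
  (2.5, 3.5, 30°): r_1=2.5882, r_2=2.8868, r_3=6.7293, r_4=4.0415, r_5=4.6587, r_6=3.0000, r_7=1.5529 — all match ✓
Unique over the lattice → pose = (2.5, 3.5, 30°).

(x, y, θ) = (2.5, 3.5, 30°)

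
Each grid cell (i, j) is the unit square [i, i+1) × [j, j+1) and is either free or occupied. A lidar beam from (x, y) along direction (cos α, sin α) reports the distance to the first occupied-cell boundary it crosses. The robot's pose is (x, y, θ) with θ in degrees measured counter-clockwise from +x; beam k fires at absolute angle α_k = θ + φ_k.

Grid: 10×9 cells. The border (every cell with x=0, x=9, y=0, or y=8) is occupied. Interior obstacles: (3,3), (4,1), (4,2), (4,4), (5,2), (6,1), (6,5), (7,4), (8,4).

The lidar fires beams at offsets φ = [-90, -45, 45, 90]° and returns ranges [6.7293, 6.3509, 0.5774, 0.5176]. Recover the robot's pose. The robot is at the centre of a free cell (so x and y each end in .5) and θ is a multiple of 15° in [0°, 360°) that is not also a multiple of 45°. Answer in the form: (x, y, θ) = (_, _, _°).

Candidates: 47 free-cell centres × 16 headings = 752 poses. Raycast each; keep the one whose scan matches to 4 dp.
  (6.5, 6.5, 105°): beam 1 = 2.5882 ≠ 6.7293 ✗
  (6.5, 7.5, 60°): beam 1 = 2.8868 ≠ 6.7293 ✗
  (8.5, 7.5, 30°): beam 1 = 1.0000 ≠ 6.7293 ✗
  (5.5, 3.5, 75°): beam 1 = 3.6235 ≠ 6.7293 ✗
  (7.5, 1.5, 150°): beam 1 = 2.8868 ≠ 6.7293 ✗
  …
  (1.5, 7.5, 15°): r_1=6.7293, r_2=6.3509, r_3=0.5774, r_4=0.5176 — all match ✓
No second candidate reproduces the full scan.

(x, y, θ) = (1.5, 7.5, 15°)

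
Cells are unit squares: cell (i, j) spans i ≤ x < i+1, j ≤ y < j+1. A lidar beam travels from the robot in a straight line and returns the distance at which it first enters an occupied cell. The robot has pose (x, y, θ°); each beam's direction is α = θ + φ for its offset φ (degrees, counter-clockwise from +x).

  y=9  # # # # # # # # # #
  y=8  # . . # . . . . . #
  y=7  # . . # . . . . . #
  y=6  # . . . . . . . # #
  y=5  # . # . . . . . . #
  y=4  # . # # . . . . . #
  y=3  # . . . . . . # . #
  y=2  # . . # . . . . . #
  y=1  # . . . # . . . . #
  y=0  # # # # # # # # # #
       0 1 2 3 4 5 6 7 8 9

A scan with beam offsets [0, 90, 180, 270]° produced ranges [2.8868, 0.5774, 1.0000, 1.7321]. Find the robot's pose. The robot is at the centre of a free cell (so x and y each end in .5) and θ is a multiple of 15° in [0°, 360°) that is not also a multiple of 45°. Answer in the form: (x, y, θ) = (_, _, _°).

(x, y, θ) = (6.5, 1.5, 150°)

The pose lattice has 55·16 = 880 candidates. Test each by forward raycasting.
  (4.5, 4.5, 75°): beam 1 = 4.6587 ≠ 2.8868 ✗
  (3.5, 5.5, 15°): beam 1 = 4.6587 ≠ 2.8868 ✗
  (4.5, 4.5, 150°): beam 1 = 0.5774 ≠ 2.8868 ✗
  …
  (6.5, 1.5, 150°): r_1=2.8868, r_2=0.5774, r_3=1.0000, r_4=1.7321 — all match ✓
No second candidate reproduces the full scan.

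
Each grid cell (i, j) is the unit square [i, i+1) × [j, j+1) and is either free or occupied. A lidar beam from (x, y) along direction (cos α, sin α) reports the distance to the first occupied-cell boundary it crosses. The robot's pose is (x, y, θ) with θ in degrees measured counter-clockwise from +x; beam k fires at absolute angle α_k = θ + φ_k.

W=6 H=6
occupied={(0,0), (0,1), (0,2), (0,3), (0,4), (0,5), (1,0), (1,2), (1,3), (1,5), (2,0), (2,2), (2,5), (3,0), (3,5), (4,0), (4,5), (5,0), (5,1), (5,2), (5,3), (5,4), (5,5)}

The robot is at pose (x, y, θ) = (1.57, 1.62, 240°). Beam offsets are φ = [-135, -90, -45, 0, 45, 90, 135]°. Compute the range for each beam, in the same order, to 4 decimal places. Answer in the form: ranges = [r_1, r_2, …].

ranges = [0.3934, 0.6582, 0.5901, 0.7159, 0.6419, 1.2400, 1.4682]

beam 1: φ=-135°, α=105°
  direction (-0.2588, 0.9659); cell (1,1); t to first gridline: x 2.2023, y 0.3934 (then +3.8637 / +1.0353)
    (1,2) via y @ 0.3934  # hit
  → r_1 = 0.3934
beam 2: φ=-90°, α=150°
  direction (-0.8660, 0.5000); cell (1,1); t to first gridline: x 0.6582, y 0.7600 (then +1.1547 / +2.0000)
    (0,1) via x @ 0.6582  # hit
  → r_2 = 0.6582
beam 3: φ=-45°, α=195°
  direction (-0.9659, -0.2588); cell (1,1); t to first gridline: x 0.5901, y 2.3955 (then +1.0353 / +3.8637)
    (0,1) via x @ 0.5901  # hit
  → r_3 = 0.5901
beam 4: φ=0°, α=240°
  direction (-0.5000, -0.8660); cell (1,1); t to first gridline: x 1.1400, y 0.7159 (then +2.0000 / +1.1547)
    (1,0) via y @ 0.7159  # hit
  → r_4 = 0.7159
beam 5: φ=45°, α=285°
  direction (0.2588, -0.9659); cell (1,1); t to first gridline: x 1.6614, y 0.6419 (then +3.8637 / +1.0353)
    (1,0) via y @ 0.6419  # hit
  → r_5 = 0.6419
beam 6: φ=90°, α=330°
  direction (0.8660, -0.5000); cell (1,1); t to first gridline: x 0.4965, y 1.2400 (then +1.1547 / +2.0000)
    (2,1) via x @ 0.4965
    (2,0) via y @ 1.2400  # hit
  → r_6 = 1.2400
beam 7: φ=135°, α=15°
  direction (0.9659, 0.2588); cell (1,1); t to first gridline: x 0.4452, y 1.4682 (then +1.0353 / +3.8637)
    (2,1) via x @ 0.4452
    (2,2) via y @ 1.4682  # hit
  → r_7 = 1.4682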